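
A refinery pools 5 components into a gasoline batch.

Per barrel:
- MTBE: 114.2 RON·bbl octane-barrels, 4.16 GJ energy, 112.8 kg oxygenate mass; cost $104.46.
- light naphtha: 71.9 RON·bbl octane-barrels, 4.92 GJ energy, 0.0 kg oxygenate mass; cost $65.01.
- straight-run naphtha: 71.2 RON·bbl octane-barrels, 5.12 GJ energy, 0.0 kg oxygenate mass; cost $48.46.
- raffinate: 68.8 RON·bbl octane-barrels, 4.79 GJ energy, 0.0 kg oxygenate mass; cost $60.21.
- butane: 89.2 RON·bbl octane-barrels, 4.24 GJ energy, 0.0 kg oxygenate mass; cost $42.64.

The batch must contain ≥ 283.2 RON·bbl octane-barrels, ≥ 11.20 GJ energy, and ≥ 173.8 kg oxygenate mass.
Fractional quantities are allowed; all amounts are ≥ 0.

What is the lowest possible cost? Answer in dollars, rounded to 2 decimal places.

This is a linear program. Let x1 = barrels of MTBE, x2 = barrels of light naphtha, x3 = barrels of straight-run naphtha, x4 = barrels of raffinate, x5 = barrels of butane.
min 104.46x1 + 65.01x2 + 48.46x3 + 60.21x4 + 42.64x5 with:
  114.2x1 + 71.9x2 + 71.2x3 + 68.8x4 + 89.2x5 ≥ 283.2   (octane-barrels)
  4.16x1 + 4.92x2 + 5.12x3 + 4.79x4 + 4.24x5 ≥ 11.2   (energy)
  112.8x1 ≥ 173.8   (oxygenate mass)
  x1, x2, x3, x4, x5 ≥ 0.
The optimal basis is {MTBE, butane}; light naphtha, straight-run naphtha, raffinate drop out. The octane-barrels and oxygenate mass requirements are met with equality.
Optimal quantities: MTBE = 1.54078 barrels, butane = 1.20227 barrels.
Cost = 104.46·1.54078 + 42.64·1.20227 = 212.2147.

$212.21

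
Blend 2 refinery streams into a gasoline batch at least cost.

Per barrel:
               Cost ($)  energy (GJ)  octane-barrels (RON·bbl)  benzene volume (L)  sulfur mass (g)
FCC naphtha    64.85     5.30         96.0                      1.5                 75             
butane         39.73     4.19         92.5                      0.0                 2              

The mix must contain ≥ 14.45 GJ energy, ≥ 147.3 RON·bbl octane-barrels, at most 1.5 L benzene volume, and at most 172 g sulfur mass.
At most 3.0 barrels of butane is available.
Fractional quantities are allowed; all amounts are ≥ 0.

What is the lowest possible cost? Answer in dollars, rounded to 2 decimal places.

Let x1 = barrels of FCC naphtha, x2 = barrels of butane.
Minimise 64.85x1 + 39.73x2 with:
  5.3x1 + 4.19x2 ≥ 14.45   (energy)
  96x1 + 92.5x2 ≥ 147.3   (octane-barrels)
  1.5x1 ≤ 1.5   (benzene volume)
  75x1 + 2x2 ≤ 172   (sulfur mass)
  x2 ≤ 3
  x1, x2 ≥ 0.
Both inputs are positive at the optimum. There the energy and the butane cap constraints are tight.
So FCC naphtha = 0.3547 barrels, butane = 3 barrels.
Total cost: 64.85·0.3547 + 39.73·3 = 142.1923.

$142.19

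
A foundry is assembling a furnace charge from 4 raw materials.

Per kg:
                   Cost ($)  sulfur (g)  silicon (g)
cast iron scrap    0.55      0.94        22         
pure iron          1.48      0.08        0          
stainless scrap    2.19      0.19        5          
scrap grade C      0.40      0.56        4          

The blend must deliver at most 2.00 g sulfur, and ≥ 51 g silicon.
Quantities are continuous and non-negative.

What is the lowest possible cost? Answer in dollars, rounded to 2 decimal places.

$16.92

Treat it as an LP. Let x1 = kg of cast iron scrap, x2 = kg of pure iron, x3 = kg of stainless scrap, x4 = kg of scrap grade C.
min 0.55x1 + 1.48x2 + 2.19x3 + 0.4x4 subject to:
  0.94x1 + 0.08x2 + 0.19x3 + 0.56x4 ≤ 2   (sulfur)
  22x1 + 5x3 + 4x4 ≥ 51   (silicon)
  x1, x2, x3, x4 ≥ 0.
The optimal basis is {cast iron scrap, stainless scrap}; pure iron, scrap grade C drop out. Binding constraints: sulfur and silicon.
So cast iron scrap = 0.5962 kg, stainless scrap = 7.577 kg.
Objective = 0.55·0.5962 + 2.19·7.577 = 16.9215.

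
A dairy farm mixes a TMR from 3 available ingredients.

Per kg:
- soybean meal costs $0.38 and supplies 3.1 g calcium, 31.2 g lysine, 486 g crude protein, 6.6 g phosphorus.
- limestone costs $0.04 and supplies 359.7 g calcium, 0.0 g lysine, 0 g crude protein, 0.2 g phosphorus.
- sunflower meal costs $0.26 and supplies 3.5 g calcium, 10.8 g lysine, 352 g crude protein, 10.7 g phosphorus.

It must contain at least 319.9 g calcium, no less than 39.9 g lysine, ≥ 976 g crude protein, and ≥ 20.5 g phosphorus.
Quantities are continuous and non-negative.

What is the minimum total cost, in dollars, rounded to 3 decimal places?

$0.768

This is a linear program. Let x1 = kg of soybean meal, x2 = kg of limestone, x3 = kg of sunflower meal.
Minimize 0.38x1 + 0.04x2 + 0.26x3 s.t.:
  3.1x1 + 359.7x2 + 3.5x3 ≥ 319.9   (calcium)
  31.2x1 + 10.8x3 ≥ 39.9   (lysine)
  486x1 + 352x3 ≥ 976   (crude protein)
  6.6x1 + 0.2x2 + 10.7x3 ≥ 20.5   (phosphorus)
  x1, x2, x3 ≥ 0.
All 3 inputs are positive at the optimum. Binding constraints: calcium, lysine, crude protein.
Solving gives x1 = 0.6111, x2 = 0.8653, x3 = 1.929.
Hence cost = 0.38·0.6111 + 0.04·0.8653 + 0.26·1.929 = $0.76837.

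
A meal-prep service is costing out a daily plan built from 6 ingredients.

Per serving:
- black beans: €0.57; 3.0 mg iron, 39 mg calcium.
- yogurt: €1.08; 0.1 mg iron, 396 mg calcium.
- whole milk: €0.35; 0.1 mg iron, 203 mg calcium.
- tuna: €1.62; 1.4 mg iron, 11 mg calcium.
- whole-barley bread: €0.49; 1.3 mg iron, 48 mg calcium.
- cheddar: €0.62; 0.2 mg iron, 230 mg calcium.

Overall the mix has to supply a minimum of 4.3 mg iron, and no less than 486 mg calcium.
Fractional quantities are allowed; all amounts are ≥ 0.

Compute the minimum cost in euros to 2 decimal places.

€1.52

This is a linear program. Let x1 = servings of black beans, x2 = servings of yogurt, x3 = servings of whole milk, x4 = servings of tuna, x5 = servings of whole-barley bread, x6 = servings of cheddar.
Minimize 0.57x1 + 1.08x2 + 0.35x3 + 1.62x4 + 0.49x5 + 0.62x6 s.t.:
  3x1 + 0.1x2 + 0.1x3 + 1.4x4 + 1.3x5 + 0.2x6 ≥ 4.3   (iron)
  39x1 + 396x2 + 203x3 + 11x4 + 48x5 + 230x6 ≥ 486   (calcium)
  x1, x2, x3, x4, x5, x6 ≥ 0.
The cheapest feasible vertex uses only black beans, whole milk; yogurt, tuna, whole-barley bread, cheddar are not used. There the iron and calcium constraints are tight.
Optimal quantities: black beans = 1.362 servings, whole milk = 2.132 servings.
Objective = 0.57·1.362 + 0.35·2.132 = 1.5225.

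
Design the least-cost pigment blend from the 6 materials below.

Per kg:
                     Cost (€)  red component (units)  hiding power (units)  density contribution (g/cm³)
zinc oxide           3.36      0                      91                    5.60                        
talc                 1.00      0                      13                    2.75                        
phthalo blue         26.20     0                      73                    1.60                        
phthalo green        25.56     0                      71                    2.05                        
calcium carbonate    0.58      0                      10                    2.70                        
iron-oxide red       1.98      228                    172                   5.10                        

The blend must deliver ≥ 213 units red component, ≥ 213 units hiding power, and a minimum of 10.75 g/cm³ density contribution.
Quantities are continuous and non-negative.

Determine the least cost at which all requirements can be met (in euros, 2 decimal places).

€3.31

Let x1 = kg of zinc oxide, x2 = kg of talc, x3 = kg of phthalo blue, x4 = kg of phthalo green, x5 = kg of calcium carbonate, x6 = kg of iron-oxide red.
min 3.36x1 + 1x2 + 26.2x3 + 25.56x4 + 0.58x5 + 1.98x6 subject to:
  228x6 ≥ 213   (red component)
  91x1 + 13x2 + 73x3 + 71x4 + 10x5 + 172x6 ≥ 213   (hiding power)
  5.6x1 + 2.75x2 + 1.6x3 + 2.05x4 + 2.7x5 + 5.1x6 ≥ 10.75   (density contribution)
  x1, x2, x3, x4, x5, x6 ≥ 0.
The optimal basis is {calcium carbonate, iron-oxide red}; zinc oxide, talc, phthalo blue, phthalo green drop out. Binding constraints: hiding power and density contribution.
So calcium carbonate = 1.845 kg, iron-oxide red = 1.131 kg.
Objective = 0.58·1.845 + 1.98·1.131 = 3.3095.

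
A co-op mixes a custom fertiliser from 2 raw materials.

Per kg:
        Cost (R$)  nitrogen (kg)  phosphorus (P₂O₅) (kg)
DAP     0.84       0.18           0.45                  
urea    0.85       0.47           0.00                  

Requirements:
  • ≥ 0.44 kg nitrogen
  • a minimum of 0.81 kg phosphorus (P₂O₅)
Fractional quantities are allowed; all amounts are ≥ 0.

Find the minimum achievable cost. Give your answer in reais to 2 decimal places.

Treat it as an LP. Let x1 = kg of DAP, x2 = kg of urea.
Minimize 0.84x1 + 0.85x2 with:
  0.18x1 + 0.47x2 ≥ 0.44   (nitrogen)
  0.45x1 ≥ 0.81   (phosphorus (P₂O₅))
  x1, x2 ≥ 0.
Both inputs are positive at the optimum. There the nitrogen and phosphorus (P₂O₅) constraints are tight.
Optimal quantities: DAP = 1.8 kg, urea = 0.2468 kg.
Total cost: 0.84·1.8 + 0.85·0.2468 = 1.7218.

R$1.72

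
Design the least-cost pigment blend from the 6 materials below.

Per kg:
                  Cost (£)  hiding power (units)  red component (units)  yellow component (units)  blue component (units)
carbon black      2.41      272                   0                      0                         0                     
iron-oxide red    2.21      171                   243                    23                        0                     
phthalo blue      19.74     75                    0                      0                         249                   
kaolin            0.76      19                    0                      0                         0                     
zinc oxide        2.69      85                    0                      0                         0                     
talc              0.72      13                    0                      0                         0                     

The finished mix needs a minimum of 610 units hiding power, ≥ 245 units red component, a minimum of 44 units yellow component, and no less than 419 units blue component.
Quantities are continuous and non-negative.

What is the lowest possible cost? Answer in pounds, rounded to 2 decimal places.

This is a linear program. Let x1 = kg of carbon black, x2 = kg of iron-oxide red, x3 = kg of phthalo blue, x4 = kg of kaolin, x5 = kg of zinc oxide, x6 = kg of talc.
Minimise 2.41x1 + 2.21x2 + 19.74x3 + 0.76x4 + 2.69x5 + 0.72x6 with:
  272x1 + 171x2 + 75x3 + 19x4 + 85x5 + 13x6 ≥ 610   (hiding power)
  243x2 ≥ 245   (red component)
  23x2 ≥ 44   (yellow component)
  249x3 ≥ 419   (blue component)
  x1, x2, x3, x4, x5, x6 ≥ 0.
At the optimum only carbon black, iron-oxide red, phthalo blue are positive (kaolin, zinc oxide, talc = 0). The hiding power, yellow component, blue component requirements are met with equality.
So carbon black = 0.57597 kg, iron-oxide red = 1.913 kg, phthalo blue = 1.6827 kg.
Objective = 2.41·0.57597 + 2.21·1.913 + 19.74·1.6827 = 38.8323.

£38.83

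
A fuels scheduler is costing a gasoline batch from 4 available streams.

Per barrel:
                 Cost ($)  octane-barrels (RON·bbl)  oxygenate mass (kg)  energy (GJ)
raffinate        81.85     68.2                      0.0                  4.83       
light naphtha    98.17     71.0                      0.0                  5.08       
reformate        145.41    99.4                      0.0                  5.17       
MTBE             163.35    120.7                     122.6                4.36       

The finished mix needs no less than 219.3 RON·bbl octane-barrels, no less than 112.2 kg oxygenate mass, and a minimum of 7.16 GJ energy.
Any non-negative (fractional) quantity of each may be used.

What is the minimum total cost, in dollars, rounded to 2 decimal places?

$280.12

Let x1 = barrels of raffinate, x2 = barrels of light naphtha, x3 = barrels of reformate, x4 = barrels of MTBE.
Minimise 81.85x1 + 98.17x2 + 145.41x3 + 163.35x4 subject to:
  68.2x1 + 71x2 + 99.4x3 + 120.7x4 ≥ 219.3   (octane-barrels)
  122.6x4 ≥ 112.2   (oxygenate mass)
  4.83x1 + 5.08x2 + 5.17x3 + 4.36x4 ≥ 7.16   (energy)
  x1, x2, x3, x4 ≥ 0.
The cheapest feasible vertex uses only raffinate, MTBE; light naphtha, reformate are not used. Binding constraints: octane-barrels and oxygenate mass.
Optimal quantities: raffinate = 1.5959 barrels, MTBE = 0.91517 barrels.
Cost = 81.85·1.5959 + 163.35·0.91517 = 280.1174.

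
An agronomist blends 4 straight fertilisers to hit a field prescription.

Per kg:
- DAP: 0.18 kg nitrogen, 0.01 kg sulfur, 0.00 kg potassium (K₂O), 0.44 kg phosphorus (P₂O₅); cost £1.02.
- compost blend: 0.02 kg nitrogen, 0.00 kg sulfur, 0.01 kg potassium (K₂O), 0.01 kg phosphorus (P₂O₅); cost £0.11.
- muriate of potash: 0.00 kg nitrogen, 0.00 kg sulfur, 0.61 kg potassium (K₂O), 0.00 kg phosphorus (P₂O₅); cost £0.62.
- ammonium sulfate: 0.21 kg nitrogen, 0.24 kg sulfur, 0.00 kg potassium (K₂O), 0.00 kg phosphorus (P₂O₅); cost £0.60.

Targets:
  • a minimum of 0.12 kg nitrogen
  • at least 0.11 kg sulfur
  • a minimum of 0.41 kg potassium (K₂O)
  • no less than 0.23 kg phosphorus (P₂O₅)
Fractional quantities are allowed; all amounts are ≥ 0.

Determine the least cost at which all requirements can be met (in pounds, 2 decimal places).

£1.21

Let x1 = kg of DAP, x2 = kg of compost blend, x3 = kg of muriate of potash, x4 = kg of ammonium sulfate.
Minimise 1.02x1 + 0.11x2 + 0.62x3 + 0.6x4 with:
  0.18x1 + 0.02x2 + 0.21x4 ≥ 0.12   (nitrogen)
  0.01x1 + 0.24x4 ≥ 0.11   (sulfur)
  0.01x2 + 0.61x3 ≥ 0.41   (potassium (K₂O))
  0.44x1 + 0.01x2 ≥ 0.23   (phosphorus (P₂O₅))
  x1, x2, x3, x4 ≥ 0.
The cheapest feasible vertex uses only DAP, muriate of potash, ammonium sulfate; compost blend is not used. There the sulfur, potassium (K₂O), phosphorus (P₂O₅) constraints are tight.
That vertex is x1 = 0.5227, x3 = 0.6721, x4 = 0.4366.
Hence cost = 1.02·0.5227 + 0.62·0.6721 + 0.6·0.4366 = £1.2118.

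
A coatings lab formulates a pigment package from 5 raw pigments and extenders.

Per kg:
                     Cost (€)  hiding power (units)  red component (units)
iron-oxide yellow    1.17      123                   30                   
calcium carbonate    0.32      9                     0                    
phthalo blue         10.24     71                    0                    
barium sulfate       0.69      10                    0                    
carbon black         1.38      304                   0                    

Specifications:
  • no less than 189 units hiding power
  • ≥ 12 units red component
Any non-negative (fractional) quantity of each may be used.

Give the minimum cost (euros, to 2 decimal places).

€1.10

Treat it as an LP. Let x1 = kg of iron-oxide yellow, x2 = kg of calcium carbonate, x3 = kg of phthalo blue, x4 = kg of barium sulfate, x5 = kg of carbon black.
Minimise 1.17x1 + 0.32x2 + 10.24x3 + 0.69x4 + 1.38x5 with:
  123x1 + 9x2 + 71x3 + 10x4 + 304x5 ≥ 189   (hiding power)
  30x1 ≥ 12   (red component)
  x1, x2, x3, x4, x5 ≥ 0.
The cheapest feasible vertex uses only iron-oxide yellow, carbon black; calcium carbonate, phthalo blue, barium sulfate are not used. Binding constraints: hiding power and red component.
That vertex is x1 = 0.4, x5 = 0.4599.
Cost = 1.17·0.4 + 1.38·0.4599 = 1.1027.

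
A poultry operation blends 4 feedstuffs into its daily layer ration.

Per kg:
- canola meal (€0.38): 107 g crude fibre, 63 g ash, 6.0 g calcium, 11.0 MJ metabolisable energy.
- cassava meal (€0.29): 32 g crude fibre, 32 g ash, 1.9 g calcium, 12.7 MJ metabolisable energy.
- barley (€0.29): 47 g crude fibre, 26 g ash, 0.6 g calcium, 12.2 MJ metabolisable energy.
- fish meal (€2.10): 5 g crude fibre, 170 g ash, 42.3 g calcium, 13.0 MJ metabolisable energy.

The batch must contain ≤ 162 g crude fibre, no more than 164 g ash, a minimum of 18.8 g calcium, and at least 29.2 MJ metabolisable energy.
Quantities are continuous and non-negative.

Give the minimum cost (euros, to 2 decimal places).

€1.23

Treat it as an LP. Let x1 = kg of canola meal, x2 = kg of cassava meal, x3 = kg of barley, x4 = kg of fish meal.
min 0.38x1 + 0.29x2 + 0.29x3 + 2.1x4 with:
  107x1 + 32x2 + 47x3 + 5x4 ≤ 162   (crude fibre)
  63x1 + 32x2 + 26x3 + 170x4 ≤ 164   (ash)
  6x1 + 1.9x2 + 0.6x3 + 42.3x4 ≥ 18.8   (calcium)
  11x1 + 12.7x2 + 12.2x3 + 13x4 ≥ 29.2   (metabolisable energy)
  x1, x2, x3, x4 ≥ 0.
The minimum-cost mix takes nothing from barley — only canola meal, cassava meal, fish meal. There the crude fibre, calcium, metabolisable energy constraints are tight.
So canola meal = 1.195 kg, cassava meal = 1.03 kg, fish meal = 0.2286 kg.
Hence cost = 0.38·1.195 + 0.29·1.03 + 2.1·0.2286 = €1.2329.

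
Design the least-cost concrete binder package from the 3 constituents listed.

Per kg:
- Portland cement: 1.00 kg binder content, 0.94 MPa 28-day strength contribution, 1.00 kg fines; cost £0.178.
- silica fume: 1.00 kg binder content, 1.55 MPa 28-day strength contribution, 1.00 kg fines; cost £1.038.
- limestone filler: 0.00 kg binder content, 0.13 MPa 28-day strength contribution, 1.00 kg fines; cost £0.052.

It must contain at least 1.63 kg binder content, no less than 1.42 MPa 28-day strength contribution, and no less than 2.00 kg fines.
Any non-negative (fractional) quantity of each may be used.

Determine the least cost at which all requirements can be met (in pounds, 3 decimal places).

£0.309

Set it up as a linear program. Let x1 = kg of Portland cement, x2 = kg of silica fume, x3 = kg of limestone filler.
Minimize 0.178x1 + 1.038x2 + 0.052x3 subject to:
  1x1 + 1x2 ≥ 1.63   (binder content)
  0.94x1 + 1.55x2 + 0.13x3 ≥ 1.42   (28-day strength contribution)
  1x1 + 1x2 + 1x3 ≥ 2   (fines)
  x1, x2, x3 ≥ 0.
The optimal basis is {Portland cement, limestone filler}; silica fume drops out. The binder content and fines requirements are met with equality.
So Portland cement = 1.63 kg, limestone filler = 0.37 kg.
Cost = 0.178·1.63 + 0.052·0.37 = 0.30938.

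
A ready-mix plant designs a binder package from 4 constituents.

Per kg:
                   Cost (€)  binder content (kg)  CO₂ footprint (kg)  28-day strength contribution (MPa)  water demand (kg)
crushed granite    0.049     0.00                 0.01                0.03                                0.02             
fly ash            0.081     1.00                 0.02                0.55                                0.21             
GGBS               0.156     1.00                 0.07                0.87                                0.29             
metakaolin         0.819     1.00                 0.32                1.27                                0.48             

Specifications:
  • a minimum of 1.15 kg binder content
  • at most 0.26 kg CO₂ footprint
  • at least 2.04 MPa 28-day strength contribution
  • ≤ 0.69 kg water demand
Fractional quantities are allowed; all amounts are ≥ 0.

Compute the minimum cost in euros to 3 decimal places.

Treat it as an LP. Let x1 = kg of crushed granite, x2 = kg of fly ash, x3 = kg of GGBS, x4 = kg of metakaolin.
Minimise 0.049x1 + 0.081x2 + 0.156x3 + 0.819x4 with:
  1x2 + 1x3 + 1x4 ≥ 1.15   (binder content)
  0.01x1 + 0.02x2 + 0.07x3 + 0.32x4 ≤ 0.26   (CO₂ footprint)
  0.03x1 + 0.55x2 + 0.87x3 + 1.27x4 ≥ 2.04   (28-day strength contribution)
  0.02x1 + 0.21x2 + 0.29x3 + 0.48x4 ≤ 0.69   (water demand)
  x1, x2, x3, x4 ≥ 0.
The cheapest feasible vertex uses only fly ash, GGBS; crushed granite, metakaolin are not used. Binding constraints: 28-day strength contribution and water demand.
So fly ash = 0.375 kg, GGBS = 2.108 kg.
Cost = 0.081·0.375 + 0.156·2.108 = 0.35922.

€0.359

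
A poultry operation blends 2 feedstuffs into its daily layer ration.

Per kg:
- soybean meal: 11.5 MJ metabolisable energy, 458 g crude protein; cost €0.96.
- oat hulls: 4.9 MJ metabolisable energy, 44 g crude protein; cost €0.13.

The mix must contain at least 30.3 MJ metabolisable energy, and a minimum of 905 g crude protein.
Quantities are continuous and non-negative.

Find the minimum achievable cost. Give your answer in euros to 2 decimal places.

Let x1 = kg of soybean meal, x2 = kg of oat hulls.
min 0.96x1 + 0.13x2 subject to:
  11.5x1 + 4.9x2 ≥ 30.3   (metabolisable energy)
  458x1 + 44x2 ≥ 905   (crude protein)
  x1, x2 ≥ 0.
Both inputs are positive at the optimum. The metabolisable energy and crude protein requirements are met with equality.
So soybean meal = 1.784 kg, oat hulls = 1.996 kg.
Cost = 0.96·1.784 + 0.13·1.996 = 1.9721.

€1.97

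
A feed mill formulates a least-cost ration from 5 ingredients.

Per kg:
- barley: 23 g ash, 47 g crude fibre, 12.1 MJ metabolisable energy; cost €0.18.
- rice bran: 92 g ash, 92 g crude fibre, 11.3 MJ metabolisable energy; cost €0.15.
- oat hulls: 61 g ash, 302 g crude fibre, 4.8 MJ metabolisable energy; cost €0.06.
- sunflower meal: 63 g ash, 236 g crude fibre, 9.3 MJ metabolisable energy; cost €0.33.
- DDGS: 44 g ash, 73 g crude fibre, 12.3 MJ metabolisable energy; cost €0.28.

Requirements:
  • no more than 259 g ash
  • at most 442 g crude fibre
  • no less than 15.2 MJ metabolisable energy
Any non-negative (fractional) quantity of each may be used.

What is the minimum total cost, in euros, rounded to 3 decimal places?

Set it up as a linear program. Let x1 = kg of barley, x2 = kg of rice bran, x3 = kg of oat hulls, x4 = kg of sunflower meal, x5 = kg of DDGS.
Minimize 0.18x1 + 0.15x2 + 0.06x3 + 0.33x4 + 0.28x5 with:
  23x1 + 92x2 + 61x3 + 63x4 + 44x5 ≤ 259   (ash)
  47x1 + 92x2 + 302x3 + 236x4 + 73x5 ≤ 442   (crude fibre)
  12.1x1 + 11.3x2 + 4.8x3 + 9.3x4 + 12.3x5 ≥ 15.2   (metabolisable energy)
  x1, x2, x3, x4, x5 ≥ 0.
At the optimum only rice bran, oat hulls are positive (barley, sunflower meal, DDGS = 0). Binding constraints: crude fibre and metabolisable energy.
So rice bran = 0.831 kg, oat hulls = 1.21 kg.
Total cost: 0.15·0.831 + 0.06·1.21 = 0.19725.

€0.197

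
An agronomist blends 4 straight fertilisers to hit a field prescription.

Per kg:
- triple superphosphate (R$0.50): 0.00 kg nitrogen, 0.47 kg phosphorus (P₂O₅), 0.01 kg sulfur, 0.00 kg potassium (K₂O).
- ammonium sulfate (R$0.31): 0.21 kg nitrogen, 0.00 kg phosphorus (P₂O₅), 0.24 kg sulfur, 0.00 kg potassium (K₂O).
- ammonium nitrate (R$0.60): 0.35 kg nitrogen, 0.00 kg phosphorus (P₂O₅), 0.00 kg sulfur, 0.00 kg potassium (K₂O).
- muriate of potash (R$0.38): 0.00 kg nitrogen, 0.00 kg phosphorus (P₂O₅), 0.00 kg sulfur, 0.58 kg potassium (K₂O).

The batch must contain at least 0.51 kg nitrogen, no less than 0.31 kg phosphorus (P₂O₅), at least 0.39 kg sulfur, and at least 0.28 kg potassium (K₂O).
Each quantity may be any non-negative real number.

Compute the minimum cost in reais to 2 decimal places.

R$1.27

Let x1 = kg of triple superphosphate, x2 = kg of ammonium sulfate, x3 = kg of ammonium nitrate, x4 = kg of muriate of potash.
Minimize 0.5x1 + 0.31x2 + 0.6x3 + 0.38x4 subject to:
  0.21x2 + 0.35x3 ≥ 0.51   (nitrogen)
  0.47x1 ≥ 0.31   (phosphorus (P₂O₅))
  0.01x1 + 0.24x2 ≥ 0.39   (sulfur)
  0.58x4 ≥ 0.28   (potassium (K₂O))
  x1, x2, x3, x4 ≥ 0.
The minimum-cost mix takes nothing from ammonium nitrate — only triple superphosphate, ammonium sulfate, muriate of potash. Binding constraints: nitrogen, phosphorus (P₂O₅), potassium (K₂O).
So triple superphosphate = 0.6596 kg, ammonium sulfate = 2.429 kg, muriate of potash = 0.4828 kg.
Total cost: 0.5·0.6596 + 0.31·2.429 + 0.38·0.4828 = 1.2663.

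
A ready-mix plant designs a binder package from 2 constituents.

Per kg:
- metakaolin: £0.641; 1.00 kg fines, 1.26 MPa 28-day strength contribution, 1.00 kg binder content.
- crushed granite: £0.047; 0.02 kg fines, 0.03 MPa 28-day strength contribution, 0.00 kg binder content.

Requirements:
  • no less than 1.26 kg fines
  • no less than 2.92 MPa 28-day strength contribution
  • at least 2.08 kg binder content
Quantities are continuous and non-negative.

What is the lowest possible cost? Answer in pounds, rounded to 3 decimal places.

£1.485

This is a linear program. Let x1 = kg of metakaolin, x2 = kg of crushed granite.
min 0.641x1 + 0.047x2 with:
  1x1 + 0.02x2 ≥ 1.26   (fines)
  1.26x1 + 0.03x2 ≥ 2.92   (28-day strength contribution)
  1x1 ≥ 2.08   (binder content)
  x1, x2 ≥ 0.
The cheapest feasible vertex uses only metakaolin; crushed granite is not used. Binding constraint: 28-day strength contribution.
Optimal quantities: metakaolin = 2.317 kg.
Total cost: 0.641·2.317 = 1.48520.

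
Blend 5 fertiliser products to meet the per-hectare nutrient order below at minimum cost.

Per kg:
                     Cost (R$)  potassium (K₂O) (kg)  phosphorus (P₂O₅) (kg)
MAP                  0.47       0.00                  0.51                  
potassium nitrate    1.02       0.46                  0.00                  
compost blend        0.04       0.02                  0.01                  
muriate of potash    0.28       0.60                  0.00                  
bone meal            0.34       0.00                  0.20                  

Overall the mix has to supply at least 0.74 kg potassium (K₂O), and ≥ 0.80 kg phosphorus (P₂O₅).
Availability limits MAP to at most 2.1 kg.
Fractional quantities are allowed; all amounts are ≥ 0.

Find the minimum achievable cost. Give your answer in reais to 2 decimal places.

Let x1 = kg of MAP, x2 = kg of potassium nitrate, x3 = kg of compost blend, x4 = kg of muriate of potash, x5 = kg of bone meal.
min 0.47x1 + 1.02x2 + 0.04x3 + 0.28x4 + 0.34x5 with:
  0.46x2 + 0.02x3 + 0.6x4 ≥ 0.74   (potassium (K₂O))
  0.51x1 + 0.01x3 + 0.2x5 ≥ 0.8   (phosphorus (P₂O₅))
  x1 ≤ 2.1
  x1, x2, x3, x4, x5 ≥ 0.
The cheapest feasible vertex uses only MAP, muriate of potash; potassium nitrate, compost blend, bone meal are not used. There the potassium (K₂O) and phosphorus (P₂O₅) constraints are tight.
That vertex is x1 = 1.569, x4 = 1.233.
Objective = 0.47·1.569 + 0.28·1.233 = 1.0827.

R$1.08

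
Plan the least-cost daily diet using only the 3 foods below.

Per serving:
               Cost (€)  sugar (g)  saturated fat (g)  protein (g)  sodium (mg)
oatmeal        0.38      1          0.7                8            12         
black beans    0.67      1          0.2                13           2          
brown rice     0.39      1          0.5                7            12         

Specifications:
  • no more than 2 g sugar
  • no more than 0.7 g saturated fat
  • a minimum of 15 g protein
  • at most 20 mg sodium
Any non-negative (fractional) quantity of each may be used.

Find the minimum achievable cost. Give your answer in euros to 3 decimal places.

Let x1 = servings of oatmeal, x2 = servings of black beans, x3 = servings of brown rice.
Minimise 0.38x1 + 0.67x2 + 0.39x3 s.t.:
  1x1 + 1x2 + 1x3 ≤ 2   (sugar)
  0.7x1 + 0.2x2 + 0.5x3 ≤ 0.7   (saturated fat)
  8x1 + 13x2 + 7x3 ≥ 15   (protein)
  12x1 + 2x2 + 12x3 ≤ 20   (sodium)
  x1, x2, x3 ≥ 0.
The cheapest feasible vertex uses only oatmeal, black beans; brown rice is not used. The saturated fat and protein requirements are met with equality.
Optimal quantities: oatmeal = 0.8133 servings, black beans = 0.6533 servings.
Total cost: 0.38·0.8133 + 0.67·0.6533 = 0.74677.

€0.747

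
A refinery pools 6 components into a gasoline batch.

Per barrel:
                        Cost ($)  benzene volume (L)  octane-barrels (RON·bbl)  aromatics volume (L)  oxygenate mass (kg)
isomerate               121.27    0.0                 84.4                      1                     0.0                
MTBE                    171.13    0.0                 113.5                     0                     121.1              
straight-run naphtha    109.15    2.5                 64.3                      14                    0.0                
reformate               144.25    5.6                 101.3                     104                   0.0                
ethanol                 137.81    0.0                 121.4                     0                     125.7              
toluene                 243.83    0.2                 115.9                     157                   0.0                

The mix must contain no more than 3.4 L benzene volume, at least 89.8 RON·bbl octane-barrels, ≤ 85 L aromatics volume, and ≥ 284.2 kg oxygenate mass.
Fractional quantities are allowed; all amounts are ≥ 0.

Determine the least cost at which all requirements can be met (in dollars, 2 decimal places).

Let x1 = barrels of isomerate, x2 = barrels of MTBE, x3 = barrels of straight-run naphtha, x4 = barrels of reformate, x5 = barrels of ethanol, x6 = barrels of toluene.
Minimize 121.27x1 + 171.13x2 + 109.15x3 + 144.25x4 + 137.81x5 + 243.83x6 subject to:
  2.5x3 + 5.6x4 + 0.2x6 ≤ 3.4   (benzene volume)
  84.4x1 + 113.5x2 + 64.3x3 + 101.3x4 + 121.4x5 + 115.9x6 ≥ 89.8   (octane-barrels)
  1x1 + 14x3 + 104x4 + 157x6 ≤ 85   (aromatics volume)
  121.1x2 + 125.7x5 ≥ 284.2   (oxygenate mass)
  x1, x2, x3, x4, x5, x6 ≥ 0.
The cheapest feasible vertex uses only ethanol; isomerate, MTBE, straight-run naphtha, reformate, toluene are not used. Binding constraint: oxygenate mass.
Solving gives x5 = 2.26094.
Cost = 137.81·2.26094 = 311.5801.

$311.58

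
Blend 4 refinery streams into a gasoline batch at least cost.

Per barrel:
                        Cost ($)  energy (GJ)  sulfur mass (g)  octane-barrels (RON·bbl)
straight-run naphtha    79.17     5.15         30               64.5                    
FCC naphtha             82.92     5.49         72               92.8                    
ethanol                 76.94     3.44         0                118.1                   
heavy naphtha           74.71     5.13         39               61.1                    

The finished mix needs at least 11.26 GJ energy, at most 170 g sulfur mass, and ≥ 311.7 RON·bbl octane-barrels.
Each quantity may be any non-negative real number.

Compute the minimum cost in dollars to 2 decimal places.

$220.64

Set it up as a linear program. Let x1 = barrels of straight-run naphtha, x2 = barrels of FCC naphtha, x3 = barrels of ethanol, x4 = barrels of heavy naphtha.
min 79.17x1 + 82.92x2 + 76.94x3 + 74.71x4 s.t.:
  5.15x1 + 5.49x2 + 3.44x3 + 5.13x4 ≥ 11.26   (energy)
  30x1 + 72x2 + 39x4 ≤ 170   (sulfur mass)
  64.5x1 + 92.8x2 + 118.1x3 + 61.1x4 ≥ 311.7   (octane-barrels)
  x1, x2, x3, x4 ≥ 0.
The optimal basis is {FCC naphtha, ethanol}; straight-run naphtha, heavy naphtha drop out. Binding constraints: energy and octane-barrels.
Solving gives x2 = 0.78253, x3 = 2.0244.
Total cost: 82.92·0.78253 + 76.94·2.0244 = 220.6447.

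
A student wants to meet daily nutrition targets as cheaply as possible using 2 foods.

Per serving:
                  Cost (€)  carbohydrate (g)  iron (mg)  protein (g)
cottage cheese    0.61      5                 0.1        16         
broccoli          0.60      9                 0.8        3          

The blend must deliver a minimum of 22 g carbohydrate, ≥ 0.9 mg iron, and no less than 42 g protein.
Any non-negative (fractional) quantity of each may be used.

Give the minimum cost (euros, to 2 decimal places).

€2.14

Let x1 = servings of cottage cheese, x2 = servings of broccoli.
min 0.61x1 + 0.6x2 subject to:
  5x1 + 9x2 ≥ 22   (carbohydrate)
  0.1x1 + 0.8x2 ≥ 0.9   (iron)
  16x1 + 3x2 ≥ 42   (protein)
  x1, x2 ≥ 0.
Both inputs are positive at the optimum. There the carbohydrate and protein constraints are tight.
That vertex is x1 = 2.419, x2 = 1.101.
Total cost: 0.61·2.419 + 0.6·1.101 = 2.1362.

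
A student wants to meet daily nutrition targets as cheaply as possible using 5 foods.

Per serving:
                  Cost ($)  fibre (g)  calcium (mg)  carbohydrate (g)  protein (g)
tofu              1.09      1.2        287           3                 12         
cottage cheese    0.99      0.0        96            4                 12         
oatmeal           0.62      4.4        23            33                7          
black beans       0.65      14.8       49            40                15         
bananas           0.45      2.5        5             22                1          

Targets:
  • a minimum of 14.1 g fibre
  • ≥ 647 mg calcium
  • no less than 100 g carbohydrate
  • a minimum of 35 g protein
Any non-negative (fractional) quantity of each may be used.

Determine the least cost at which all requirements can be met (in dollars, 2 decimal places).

Let x1 = servings of tofu, x2 = servings of cottage cheese, x3 = servings of oatmeal, x4 = servings of black beans, x5 = servings of bananas.
min 1.09x1 + 0.99x2 + 0.62x3 + 0.65x4 + 0.45x5 with:
  1.2x1 + 4.4x3 + 14.8x4 + 2.5x5 ≥ 14.1   (fibre)
  287x1 + 96x2 + 23x3 + 49x4 + 5x5 ≥ 647   (calcium)
  3x1 + 4x2 + 33x3 + 40x4 + 22x5 ≥ 100   (carbohydrate)
  12x1 + 12x2 + 7x3 + 15x4 + 1x5 ≥ 35   (protein)
  x1, x2, x3, x4, x5 ≥ 0.
The minimum-cost mix takes nothing from cottage cheese, oatmeal, bananas — only tofu, black beans. There the calcium and carbohydrate constraints are tight.
Solving gives x1 = 1.851, x4 = 2.361.
Cost = 1.09·1.851 + 0.65·2.361 = 3.5522.

$3.55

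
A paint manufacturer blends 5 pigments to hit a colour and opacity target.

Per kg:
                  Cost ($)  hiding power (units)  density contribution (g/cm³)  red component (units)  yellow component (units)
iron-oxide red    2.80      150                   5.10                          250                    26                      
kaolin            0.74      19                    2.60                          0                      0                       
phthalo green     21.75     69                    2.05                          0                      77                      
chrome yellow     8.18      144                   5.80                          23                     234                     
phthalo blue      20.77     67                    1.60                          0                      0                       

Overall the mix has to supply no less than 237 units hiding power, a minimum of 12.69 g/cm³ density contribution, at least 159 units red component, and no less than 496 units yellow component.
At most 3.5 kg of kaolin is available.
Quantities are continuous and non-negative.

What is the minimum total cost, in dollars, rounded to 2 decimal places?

$18.18

This is a linear program. Let x1 = kg of iron-oxide red, x2 = kg of kaolin, x3 = kg of phthalo green, x4 = kg of chrome yellow, x5 = kg of phthalo blue.
Minimize 2.8x1 + 0.74x2 + 21.75x3 + 8.18x4 + 20.77x5 subject to:
  150x1 + 19x2 + 69x3 + 144x4 + 67x5 ≥ 237   (hiding power)
  5.1x1 + 2.6x2 + 2.05x3 + 5.8x4 + 1.6x5 ≥ 12.69   (density contribution)
  250x1 + 23x4 ≥ 159   (red component)
  26x1 + 77x3 + 234x4 ≥ 496   (yellow component)
  x2 ≤ 3.5
  x1, x2, x3, x4, x5 ≥ 0.
The cheapest feasible vertex uses only iron-oxide red, chrome yellow; kaolin, phthalo green, phthalo blue are not used. There the red component and yellow component constraints are tight.
Optimal quantities: iron-oxide red = 0.4455 kg, chrome yellow = 2.07 kg.
Objective = 2.8·0.4455 + 8.18·2.07 = 18.1800.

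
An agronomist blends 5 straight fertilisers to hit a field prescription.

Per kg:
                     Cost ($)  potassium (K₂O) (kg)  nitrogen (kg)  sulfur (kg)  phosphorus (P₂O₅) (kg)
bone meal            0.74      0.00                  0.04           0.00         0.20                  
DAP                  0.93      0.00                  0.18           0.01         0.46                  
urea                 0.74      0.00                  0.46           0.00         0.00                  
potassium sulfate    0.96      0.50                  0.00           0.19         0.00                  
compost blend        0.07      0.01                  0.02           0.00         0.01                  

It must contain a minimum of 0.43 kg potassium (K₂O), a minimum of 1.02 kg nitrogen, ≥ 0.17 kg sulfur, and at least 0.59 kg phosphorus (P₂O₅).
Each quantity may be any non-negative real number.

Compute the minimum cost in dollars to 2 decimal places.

This is a linear program. Let x1 = kg of bone meal, x2 = kg of DAP, x3 = kg of urea, x4 = kg of potassium sulfate, x5 = kg of compost blend.
Minimise 0.74x1 + 0.93x2 + 0.74x3 + 0.96x4 + 0.07x5 subject to:
  0.5x4 + 0.01x5 ≥ 0.43   (potassium (K₂O))
  0.04x1 + 0.18x2 + 0.46x3 + 0.02x5 ≥ 1.02   (nitrogen)
  0.01x2 + 0.19x4 ≥ 0.17   (sulfur)
  0.2x1 + 0.46x2 + 0.01x5 ≥ 0.59   (phosphorus (P₂O₅))
  x1, x2, x3, x4, x5 ≥ 0.
At the optimum only DAP, urea, potassium sulfate are positive (bone meal, compost blend = 0). Binding constraints: potassium (K₂O), nitrogen, phosphorus (P₂O₅).
That vertex is x2 = 1.283, x3 = 1.716, x4 = 0.86.
Objective = 0.93·1.283 + 0.74·1.716 + 0.96·0.86 = 3.2886.

$3.29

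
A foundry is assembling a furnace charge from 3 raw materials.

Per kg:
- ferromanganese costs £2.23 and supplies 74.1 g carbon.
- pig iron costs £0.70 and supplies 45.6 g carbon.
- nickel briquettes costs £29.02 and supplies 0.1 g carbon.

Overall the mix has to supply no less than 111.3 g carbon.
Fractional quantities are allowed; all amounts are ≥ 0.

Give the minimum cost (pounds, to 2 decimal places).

Treat it as an LP. Let x1 = kg of ferromanganese, x2 = kg of pig iron, x3 = kg of nickel briquettes.
min 2.23x1 + 0.7x2 + 29.02x3 s.t.:
  74.1x1 + 45.6x2 + 0.1x3 ≥ 111.3   (carbon)
  x1, x2, x3 ≥ 0.
The cheapest feasible vertex uses only pig iron; ferromanganese, nickel briquettes are not used. Binding constraint: carbon.
So pig iron = 2.441 kg.
Cost = 0.7·2.441 = 1.7087.

£1.71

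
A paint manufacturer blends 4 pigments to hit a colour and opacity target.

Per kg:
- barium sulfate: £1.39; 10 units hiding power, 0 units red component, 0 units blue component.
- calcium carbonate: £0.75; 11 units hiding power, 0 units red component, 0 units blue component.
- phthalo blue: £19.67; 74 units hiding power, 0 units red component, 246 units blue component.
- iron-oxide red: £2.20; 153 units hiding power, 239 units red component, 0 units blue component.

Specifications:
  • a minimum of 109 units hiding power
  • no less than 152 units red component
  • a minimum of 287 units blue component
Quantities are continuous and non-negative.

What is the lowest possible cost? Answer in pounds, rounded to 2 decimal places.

£24.35

Treat it as an LP. Let x1 = kg of barium sulfate, x2 = kg of calcium carbonate, x3 = kg of phthalo blue, x4 = kg of iron-oxide red.
Minimise 1.39x1 + 0.75x2 + 19.67x3 + 2.2x4 with:
  10x1 + 11x2 + 74x3 + 153x4 ≥ 109   (hiding power)
  239x4 ≥ 152   (red component)
  246x3 ≥ 287   (blue component)
  x1, x2, x3, x4 ≥ 0.
The minimum-cost mix takes nothing from barium sulfate, calcium carbonate — only phthalo blue, iron-oxide red. Binding constraints: red component and blue component.
So phthalo blue = 1.167 kg, iron-oxide red = 0.636 kg.
Cost = 19.67·1.167 + 2.2·0.636 = 24.3541.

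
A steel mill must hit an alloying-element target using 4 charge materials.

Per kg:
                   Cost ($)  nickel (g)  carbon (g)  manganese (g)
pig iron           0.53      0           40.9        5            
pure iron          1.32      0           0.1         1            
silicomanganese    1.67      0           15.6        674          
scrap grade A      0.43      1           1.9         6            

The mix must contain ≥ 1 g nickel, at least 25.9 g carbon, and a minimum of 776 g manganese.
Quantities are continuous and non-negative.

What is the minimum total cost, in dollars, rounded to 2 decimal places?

$2.42

Set it up as a linear program. Let x1 = kg of pig iron, x2 = kg of pure iron, x3 = kg of silicomanganese, x4 = kg of scrap grade A.
Minimise 0.53x1 + 1.32x2 + 1.67x3 + 0.43x4 s.t.:
  1x4 ≥ 1   (nickel)
  40.9x1 + 0.1x2 + 15.6x3 + 1.9x4 ≥ 25.9   (carbon)
  5x1 + 1x2 + 674x3 + 6x4 ≥ 776   (manganese)
  x1, x2, x3, x4 ≥ 0.
The optimal basis is {pig iron, silicomanganese, scrap grade A}; pure iron drops out. There the nickel, carbon, manganese constraints are tight.
Solving gives x1 = 0.1515, x3 = 1.141, x4 = 1.
Total cost: 0.53·0.1515 + 1.67·1.141 + 0.43·1 = 2.4158.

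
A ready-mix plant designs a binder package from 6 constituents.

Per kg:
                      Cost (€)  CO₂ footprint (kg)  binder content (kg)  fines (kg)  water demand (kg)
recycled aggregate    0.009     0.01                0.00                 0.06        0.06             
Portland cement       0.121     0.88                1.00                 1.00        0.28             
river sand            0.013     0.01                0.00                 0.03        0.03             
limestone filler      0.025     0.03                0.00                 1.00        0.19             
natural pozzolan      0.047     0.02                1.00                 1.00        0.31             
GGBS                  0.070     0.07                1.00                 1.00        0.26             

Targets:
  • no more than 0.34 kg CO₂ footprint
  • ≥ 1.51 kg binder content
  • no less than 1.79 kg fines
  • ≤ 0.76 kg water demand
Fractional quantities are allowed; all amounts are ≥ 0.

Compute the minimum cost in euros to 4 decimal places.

€0.0780

Let x1 = kg of recycled aggregate, x2 = kg of Portland cement, x3 = kg of river sand, x4 = kg of limestone filler, x5 = kg of natural pozzolan, x6 = kg of GGBS.
min 0.009x1 + 0.121x2 + 0.013x3 + 0.025x4 + 0.047x5 + 0.07x6 subject to:
  0.01x1 + 0.88x2 + 0.01x3 + 0.03x4 + 0.02x5 + 0.07x6 ≤ 0.34   (CO₂ footprint)
  1x2 + 1x5 + 1x6 ≥ 1.51   (binder content)
  0.06x1 + 1x2 + 0.03x3 + 1x4 + 1x5 + 1x6 ≥ 1.79   (fines)
  0.06x1 + 0.28x2 + 0.03x3 + 0.19x4 + 0.31x5 + 0.26x6 ≤ 0.76   (water demand)
  x1, x2, x3, x4, x5, x6 ≥ 0.
The optimal basis is {limestone filler, natural pozzolan}; recycled aggregate, Portland cement, river sand, GGBS drop out. There the binder content and fines constraints are tight.
Optimal quantities: limestone filler = 0.28 kg, natural pozzolan = 1.51 kg.
Objective = 0.025·0.28 + 0.047·1.51 = 0.077970.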